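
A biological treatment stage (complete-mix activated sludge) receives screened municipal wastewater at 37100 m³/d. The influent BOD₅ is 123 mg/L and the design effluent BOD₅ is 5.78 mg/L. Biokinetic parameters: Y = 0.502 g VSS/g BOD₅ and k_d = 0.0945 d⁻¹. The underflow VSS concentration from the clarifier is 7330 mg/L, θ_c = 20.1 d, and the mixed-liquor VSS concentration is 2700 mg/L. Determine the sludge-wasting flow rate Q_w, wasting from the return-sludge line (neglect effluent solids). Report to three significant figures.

Rearranging the biomass balance for a CMAS with decay, V = Y·Q·ΔS·θ_c / [X·(1+k_d θ_c)] = 0.502 × 37100 × (123 − 5.78) × 20.1 / [2700 × (1 + 0.0945 × 20.1)] = 4.39×10^7 / 7829 = 5605 m³.
Q_w = (V·X)/(θ_c X_r) = 5605 × 2700 / (20.1 × 7330) = 102.7 m³/d.

Q_w ≈ 103 m³/d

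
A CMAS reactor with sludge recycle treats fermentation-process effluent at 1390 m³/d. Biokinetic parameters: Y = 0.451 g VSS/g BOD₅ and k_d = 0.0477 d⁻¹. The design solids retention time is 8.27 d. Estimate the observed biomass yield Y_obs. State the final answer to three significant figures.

Y_obs ≈ 0.323 g VSS/g BOD₅

Observed yield with endogenous decay: Y_obs = Y / (1 + k_d·θ_c) = 0.451 / (1 + 0.0477 × 8.27) = 0.451 / 1.394 = 0.3234 g VSS/g BOD₅.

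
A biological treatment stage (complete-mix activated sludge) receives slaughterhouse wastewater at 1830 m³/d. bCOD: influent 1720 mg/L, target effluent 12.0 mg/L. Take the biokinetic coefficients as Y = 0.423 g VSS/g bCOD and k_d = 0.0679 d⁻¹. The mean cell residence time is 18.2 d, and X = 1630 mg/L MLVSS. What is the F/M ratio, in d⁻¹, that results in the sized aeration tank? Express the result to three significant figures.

F/M ≈ 0.292 d⁻¹

Steady-state biomass mass balance: V·X·(1 + k_d·θ_c) = Y·Q·(S₀ − S)·θ_c, so V = 0.423 × 1830 × (1720 − 12.0) × 18.2 / [1630 × (1 + 0.0679 × 18.2)] = 2.41×10^7 / 3644 = 6603 m³.
F/M = applied load / biomass = Q·S₀/(V·X) = 1830 × 1720 / (6603 × 1630) = 0.2925 d⁻¹.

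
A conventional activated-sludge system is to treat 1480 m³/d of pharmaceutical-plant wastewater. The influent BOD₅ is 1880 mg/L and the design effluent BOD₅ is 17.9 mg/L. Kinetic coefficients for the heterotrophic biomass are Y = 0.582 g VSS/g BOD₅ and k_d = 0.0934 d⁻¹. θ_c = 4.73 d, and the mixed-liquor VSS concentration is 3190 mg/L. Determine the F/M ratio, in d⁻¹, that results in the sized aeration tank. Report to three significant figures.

F/M ≈ 0.529 d⁻¹

Rearranging the biomass balance for a CMAS with decay, V = Y·Q·ΔS·θ_c / [X·(1+k_d θ_c)] = 0.582 × 1480 × (1880 − 17.9) × 4.73 / [3190 × (1 + 0.0934 × 4.73)] = 7.59×10^6 / 4599 = 1650 m³.
Food-to-microorganism ratio F/M = Q S₀ / (V X) = 1480 × 1880 / (1650 × 3190) = 0.5288 d⁻¹.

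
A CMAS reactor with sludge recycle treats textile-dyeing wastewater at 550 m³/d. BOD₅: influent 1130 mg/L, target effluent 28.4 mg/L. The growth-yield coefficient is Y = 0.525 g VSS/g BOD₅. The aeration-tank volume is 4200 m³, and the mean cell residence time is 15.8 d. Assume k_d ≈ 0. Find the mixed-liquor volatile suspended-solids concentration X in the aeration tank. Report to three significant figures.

X ≈ 1200 mg/L

X = Y·Q·ΔS·θ_c / V = 0.525 × 550 × (1130 − 28.4) × 15.8 / 4200 = 1197 mg/L.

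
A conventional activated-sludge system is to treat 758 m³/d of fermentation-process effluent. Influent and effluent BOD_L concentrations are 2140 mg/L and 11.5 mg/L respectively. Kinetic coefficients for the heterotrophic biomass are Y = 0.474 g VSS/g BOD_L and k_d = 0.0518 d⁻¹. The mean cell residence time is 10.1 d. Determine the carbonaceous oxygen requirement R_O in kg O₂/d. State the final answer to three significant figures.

Y_obs = Y / (1 + k_d θ_c) = 0.474 / (1 + 0.0518 × 10.1) = 0.474 / 1.523 = 0.3112.
ΔS = 2140 − 11.5 = 2128 mg/L, so the substrate removal rate is 758 × 2128/1000 = 1613 kg BOD_L/d.
Biomass synthesised: P_X = Y_obs × 1613 = 502.1 kg VSS/d.
R_O = Q·(S₀ − S) − 1.42·P_X = 1613 − 1.42 × 502.1 = 900.5 kg O₂/d.

R_O ≈ 900 kg O₂/d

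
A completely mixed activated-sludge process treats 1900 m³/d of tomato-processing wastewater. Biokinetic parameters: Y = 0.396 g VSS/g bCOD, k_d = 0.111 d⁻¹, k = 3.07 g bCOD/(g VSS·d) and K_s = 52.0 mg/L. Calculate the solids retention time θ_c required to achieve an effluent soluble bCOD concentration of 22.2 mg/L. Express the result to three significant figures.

At the target effluent, Y k S/(K_s+S) = 0.396×3.07×22.2/74.20 = 0.3637 d⁻¹.
Then 1/θ_c = μ − k_d = 0.3637 − 0.111 = 0.2527 d⁻¹, giving θ_c = 3.957 d.

θ_c ≈ 3.96 d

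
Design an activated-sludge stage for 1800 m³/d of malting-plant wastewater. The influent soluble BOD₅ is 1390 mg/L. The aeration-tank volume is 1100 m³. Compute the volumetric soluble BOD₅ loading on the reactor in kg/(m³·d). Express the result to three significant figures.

Applied soluble BOD₅ load per unit volume = Q·S₀/V = (1800 × 1390/1000)/1100 = 2.275 kg soluble BOD₅·m⁻³·d⁻¹.

L_v ≈ 2.27 kg soluble BOD₅/(m³·d)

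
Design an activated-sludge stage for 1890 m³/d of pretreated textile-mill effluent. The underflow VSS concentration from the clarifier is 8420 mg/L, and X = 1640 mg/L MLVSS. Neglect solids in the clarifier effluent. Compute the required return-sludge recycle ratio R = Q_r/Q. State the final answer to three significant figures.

R ≈ 0.242

Mass balance around the secondary clarifier (neglecting effluent solids): R = X / (X_r − X) = 1640 / (8420 − 1640) = 0.2419.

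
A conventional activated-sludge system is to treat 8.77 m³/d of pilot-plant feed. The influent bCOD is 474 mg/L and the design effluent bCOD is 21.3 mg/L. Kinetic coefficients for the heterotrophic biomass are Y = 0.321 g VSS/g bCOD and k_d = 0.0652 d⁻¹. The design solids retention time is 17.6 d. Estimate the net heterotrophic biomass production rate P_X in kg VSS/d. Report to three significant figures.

Observed yield with endogenous decay: Y_obs = Y / (1 + k_d·θ_c) = 0.321 / (1 + 0.0652 × 17.6) = 0.321 / 2.148 = 0.1495 g VSS/g bCOD.
Q·(S₀ − S) = 8.77 × (474 − 21.3) × 10⁻³ = 3.970 kg/d removed.
Biomass produced: P_X = Y_obs·Q·ΔS = 0.1495 × 3.970 ≈ 0.5934 kg VSS/d.

P_X ≈ 0.593 kg VSS/d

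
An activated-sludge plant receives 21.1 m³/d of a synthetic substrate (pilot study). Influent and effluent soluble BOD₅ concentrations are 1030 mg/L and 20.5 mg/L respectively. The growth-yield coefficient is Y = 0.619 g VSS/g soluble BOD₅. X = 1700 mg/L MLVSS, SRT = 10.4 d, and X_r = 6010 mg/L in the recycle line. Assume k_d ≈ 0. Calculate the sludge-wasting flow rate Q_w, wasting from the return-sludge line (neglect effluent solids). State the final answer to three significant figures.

Q_w ≈ 2.19 m³/d

V·X = Y·Q·ΔS·θ_c gives V = 0.619 × 21.1 × (1030 − 20.5) × 10.4 / 1700 = 80.66 m³.
Q_w = (V·X)/(θ_c X_r) = 80.66 × 1700 / (10.4 × 6010) = 2.194 m³/d.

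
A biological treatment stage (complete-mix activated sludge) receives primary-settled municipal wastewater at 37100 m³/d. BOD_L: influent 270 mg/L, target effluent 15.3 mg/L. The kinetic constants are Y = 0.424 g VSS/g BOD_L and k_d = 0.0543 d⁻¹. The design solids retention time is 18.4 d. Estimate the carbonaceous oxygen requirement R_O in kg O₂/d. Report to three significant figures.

R_O ≈ 6600 kg O₂/d

The observed yield is Y_obs = Y/(1 + k_d·θ_c) = 0.424 / (1 + 0.0543 × 18.4) = 0.424 / 1.999 = 0.2121 g VSS per g BOD_L removed.
Q·(S₀ − S) = 37100 × (270 − 15.3) × 10⁻³ = 9449 kg/d removed.
P_X = Y_obs·Q·(S₀ − S) = 0.2121 × 9449 = 2004 kg VSS/d.
Carbonaceous O₂ demand = substrate oxidised − cell-mass equivalent = 9449 − 1.42 × 2004 = 6603 kg O₂/d.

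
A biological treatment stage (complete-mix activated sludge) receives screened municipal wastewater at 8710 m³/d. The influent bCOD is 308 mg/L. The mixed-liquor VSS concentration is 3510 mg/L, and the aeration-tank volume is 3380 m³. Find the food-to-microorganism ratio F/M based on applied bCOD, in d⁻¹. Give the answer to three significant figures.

Food-to-microorganism ratio F/M = Q S₀ / (V X) = 8710 × 308 / (3380 × 3510) = 0.2261 d⁻¹.

F/M ≈ 0.226 d⁻¹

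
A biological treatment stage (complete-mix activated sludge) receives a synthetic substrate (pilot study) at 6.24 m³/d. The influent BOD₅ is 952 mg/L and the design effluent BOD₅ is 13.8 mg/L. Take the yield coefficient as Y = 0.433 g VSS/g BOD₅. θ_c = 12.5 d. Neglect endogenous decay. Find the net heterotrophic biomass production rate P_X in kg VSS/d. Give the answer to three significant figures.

P_X ≈ 2.53 kg VSS/d

No decay correction is needed, so Y_obs = Y = 0.433.
Substrate removed = Q·(S₀ − S) = 6.24 m³/d × (952 − 13.8) g/m³ = 5.85×10^3 g/d = 5.854 kg/d.
P_X = Y_obs · Q(S₀ − S) = 0.4330 × 5.854 = 2.535 kg VSS/d.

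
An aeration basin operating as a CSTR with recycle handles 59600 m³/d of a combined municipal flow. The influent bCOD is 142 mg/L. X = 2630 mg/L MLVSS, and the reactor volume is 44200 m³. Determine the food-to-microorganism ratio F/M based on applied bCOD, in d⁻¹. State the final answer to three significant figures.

F/M ≈ 0.0728 d⁻¹

Food-to-microorganism ratio F/M = Q S₀ / (V X) = 59600 × 142 / (44200 × 2630) = 0.07280 d⁻¹.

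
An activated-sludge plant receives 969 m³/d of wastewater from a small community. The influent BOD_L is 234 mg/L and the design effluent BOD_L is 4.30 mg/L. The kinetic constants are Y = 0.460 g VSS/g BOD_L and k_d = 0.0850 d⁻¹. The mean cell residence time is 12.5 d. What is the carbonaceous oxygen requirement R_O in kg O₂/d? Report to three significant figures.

R_O ≈ 152 kg O₂/d

Correct the yield for decay: Y_obs = Y/(1 + k_d θ_c) = 0.460 / (1 + 0.0850 × 12.5) = 0.460 / 2.062 = 0.2230.
Mass of BOD_L removed per day: Q(S₀ − S) = 969 × 229.7 g/m³ = 222.6 kg/d.
Biomass synthesised: P_X = Y_obs × 222.6 = 49.64 kg VSS/d.
R_O = Q·(S₀ − S) − 1.42·P_X = 222.6 − 1.42 × 49.64 = 152.1 kg O₂/d.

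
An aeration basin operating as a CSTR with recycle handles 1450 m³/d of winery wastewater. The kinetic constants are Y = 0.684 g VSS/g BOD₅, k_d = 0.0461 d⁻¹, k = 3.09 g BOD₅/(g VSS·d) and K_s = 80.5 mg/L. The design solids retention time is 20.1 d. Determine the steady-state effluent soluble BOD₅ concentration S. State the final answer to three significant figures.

S ≈ 3.82 mg/L

From the Monod/SRT balance for a CMAS, S = K_s·(1+k_d θ_c)/[θ_c·(Y k − k_d) − 1] = 80.5 × (1 + 0.0461 × 20.1) / [20.1 × (0.684 × 3.09 − 0.0461) − 1] = 155.1 / 40.56 = 3.824 mg/L.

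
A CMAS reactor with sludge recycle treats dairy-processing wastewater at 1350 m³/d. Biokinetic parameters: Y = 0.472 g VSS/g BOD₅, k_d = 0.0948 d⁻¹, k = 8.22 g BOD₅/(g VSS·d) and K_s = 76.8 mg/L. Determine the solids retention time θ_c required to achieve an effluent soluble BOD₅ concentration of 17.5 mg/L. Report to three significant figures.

θ_c ≈ 1.60 d

From 1/θ_c = Y·k·S/(K_s + S) − k_d: Y·k·S/(K_s+S) = 0.472 × 8.22 × 17.5 / (76.8 + 17.5) = 0.7200 d⁻¹.
θ_c = 1/(μ − k_d) = 1/(0.7200 − 0.0948) = 1/0.6252 = 1.599 d.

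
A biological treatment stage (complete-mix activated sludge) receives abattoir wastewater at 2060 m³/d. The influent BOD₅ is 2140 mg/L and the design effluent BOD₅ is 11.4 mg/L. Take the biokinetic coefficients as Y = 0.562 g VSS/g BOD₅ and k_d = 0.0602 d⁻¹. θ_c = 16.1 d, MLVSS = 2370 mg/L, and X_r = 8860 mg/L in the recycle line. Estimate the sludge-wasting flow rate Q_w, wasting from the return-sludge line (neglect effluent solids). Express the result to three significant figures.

Q_w ≈ 141 m³/d

Steady-state biomass mass balance: V·X·(1 + k_d·θ_c) = Y·Q·(S₀ − S)·θ_c, so V = 0.562 × 2060 × (2140 − 11.4) × 16.1 / [2370 × (1 + 0.0602 × 16.1)] = 3.97×10^7 / 4667 = 8501 m³.
Wasting from the return line (neglecting effluent solids): Q_w = V·X / (θ_c·X_r) = 8501 × 2370 / (16.1 × 8860) = 141.2 m³/d.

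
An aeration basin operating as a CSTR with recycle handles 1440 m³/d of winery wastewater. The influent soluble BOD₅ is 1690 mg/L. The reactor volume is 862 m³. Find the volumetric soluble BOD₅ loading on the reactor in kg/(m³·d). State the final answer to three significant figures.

L_v = Q S₀ / V = 1440 × 1690 × 10⁻³ / 862.0 = 2.823 kg/(m³·d).

L_v ≈ 2.82 kg soluble BOD₅/(m³·d)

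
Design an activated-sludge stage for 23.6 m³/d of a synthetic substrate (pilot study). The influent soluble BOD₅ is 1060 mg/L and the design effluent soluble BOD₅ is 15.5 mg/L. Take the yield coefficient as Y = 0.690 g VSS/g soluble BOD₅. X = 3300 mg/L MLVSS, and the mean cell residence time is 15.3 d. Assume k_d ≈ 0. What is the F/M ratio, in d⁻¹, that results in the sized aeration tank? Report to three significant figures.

F/M ≈ 0.0961 d⁻¹

V·X = Y·Q·ΔS·θ_c gives V = 0.690 × 23.6 × (1060 − 15.5) × 15.3 / 3300 = 78.86 m³.
Food-to-microorganism ratio F/M = Q S₀ / (V X) = 23.6 × 1060 / (78.86 × 3300) = 0.09613 d⁻¹.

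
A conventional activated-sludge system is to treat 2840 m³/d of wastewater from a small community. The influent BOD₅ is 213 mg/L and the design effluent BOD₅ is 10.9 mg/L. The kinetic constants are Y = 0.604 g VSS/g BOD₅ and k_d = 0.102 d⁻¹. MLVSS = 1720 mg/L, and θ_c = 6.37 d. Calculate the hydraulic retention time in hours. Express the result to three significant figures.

Rearranging the biomass balance for a CMAS with decay, V = Y·Q·ΔS·θ_c / [X·(1+k_d θ_c)] = 0.604 × 2840 × (213 − 10.9) × 6.37 / [1720 × (1 + 0.102 × 6.37)] = 2.21×10^6 / 2838 = 778.2 m³.
Hydraulic retention time τ = V/Q = 778.2 / 2840 = 0.2740 d = 6.577 h.

τ ≈ 6.58 h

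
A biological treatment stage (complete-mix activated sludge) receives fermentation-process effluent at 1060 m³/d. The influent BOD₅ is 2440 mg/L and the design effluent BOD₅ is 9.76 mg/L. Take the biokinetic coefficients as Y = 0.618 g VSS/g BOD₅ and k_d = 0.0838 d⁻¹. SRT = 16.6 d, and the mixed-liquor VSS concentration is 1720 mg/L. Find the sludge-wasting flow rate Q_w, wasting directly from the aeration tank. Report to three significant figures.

Steady-state biomass mass balance: V·X·(1 + k_d·θ_c) = Y·Q·(S₀ − S)·θ_c, so V = 0.618 × 1060 × (2440 − 9.76) × 16.6 / [1720 × (1 + 0.0838 × 16.6)] = 2.64×10^7 / 4113 = 6426 m³.
Wasting from the aeration tank: Q_w = V / θ_c = 6426 / 16.6 = 387.1 m³/d.

Q_w ≈ 387 m³/d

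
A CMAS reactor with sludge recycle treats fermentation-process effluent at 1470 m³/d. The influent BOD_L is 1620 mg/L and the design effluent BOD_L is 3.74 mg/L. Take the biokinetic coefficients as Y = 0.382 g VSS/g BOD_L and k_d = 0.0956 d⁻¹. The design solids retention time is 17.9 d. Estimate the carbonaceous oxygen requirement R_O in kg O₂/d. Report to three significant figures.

R_O ≈ 1900 kg O₂/d

The observed yield is Y_obs = Y/(1 + k_d·θ_c) = 0.382 / (1 + 0.0956 × 17.9) = 0.382 / 2.711 = 0.1409 g VSS per g BOD_L removed.
Substrate removed = Q·(S₀ − S) = 1470 m³/d × (1620 − 3.74) g/m³ = 2.38×10^6 g/d = 2376 kg/d.
Net sludge production P_X = 0.1409 × 2376 = 334.8 kg VSS/d.
R_O = Q·ΔS − 1.42 P_X = 2376 − 475.3 = 1901 kg O₂/d.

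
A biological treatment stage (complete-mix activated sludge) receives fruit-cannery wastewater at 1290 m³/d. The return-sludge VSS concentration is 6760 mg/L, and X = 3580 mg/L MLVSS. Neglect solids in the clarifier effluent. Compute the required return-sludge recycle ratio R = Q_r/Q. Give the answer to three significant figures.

Mass balance around the secondary clarifier (neglecting effluent solids): R = X / (X_r − X) = 3580 / (6760 − 3580) = 1.126.

R ≈ 1.13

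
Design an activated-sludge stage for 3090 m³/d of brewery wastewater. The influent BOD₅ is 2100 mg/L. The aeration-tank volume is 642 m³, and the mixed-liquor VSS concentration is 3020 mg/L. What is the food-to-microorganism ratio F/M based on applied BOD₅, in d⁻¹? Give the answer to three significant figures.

F/M ≈ 3.35 d⁻¹

F/M = applied load / biomass = Q·S₀/(V·X) = 3090 × 2100 / (642.0 × 3020) = 3.347 d⁻¹.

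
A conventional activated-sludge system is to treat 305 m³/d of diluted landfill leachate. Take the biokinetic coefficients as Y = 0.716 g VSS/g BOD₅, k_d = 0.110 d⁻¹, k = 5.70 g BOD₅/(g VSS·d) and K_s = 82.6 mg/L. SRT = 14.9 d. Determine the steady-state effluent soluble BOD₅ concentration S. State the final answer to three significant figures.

For a completely mixed reactor with recycle the Lawrence–McCarty relation gives S = K_s·(1 + k_d·θ_c) / [θ_c·(Y·k − k_d) − 1] = 82.6 × (1 + 0.110 × 14.9) / [14.9 × (0.716 × 5.70 − 0.110) − 1] = 218.0 / 58.17 = 3.747 mg/L.

S ≈ 3.75 mg/L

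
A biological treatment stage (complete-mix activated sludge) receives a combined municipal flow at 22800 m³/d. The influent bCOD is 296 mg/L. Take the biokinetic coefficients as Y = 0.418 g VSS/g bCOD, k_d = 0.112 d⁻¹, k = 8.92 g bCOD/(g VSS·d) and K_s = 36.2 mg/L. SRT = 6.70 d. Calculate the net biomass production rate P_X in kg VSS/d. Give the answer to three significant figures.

P_X ≈ 1600 kg VSS/d

From the Monod/SRT balance for a CMAS, S = K_s·(1+k_d θ_c)/[θ_c·(Y k − k_d) − 1] = 36.2 × (1 + 0.112 × 6.70) / [6.70 × (0.418 × 8.92 − 0.112) − 1] = 63.36 / 23.23 = 2.728 mg/L.
The observed yield is Y_obs = Y/(1 + k_d·θ_c) = 0.418 / (1 + 0.112 × 6.70) = 0.418 / 1.750 = 0.2388 g VSS per g bCOD removed.
Q·(S₀ − S) = 22800 × (296 − 2.73) × 10⁻³ = 6687 kg/d removed.
Biomass produced: P_X = Y_obs·Q·ΔS = 0.2388 × 6687 ≈ 1597 kg VSS/d.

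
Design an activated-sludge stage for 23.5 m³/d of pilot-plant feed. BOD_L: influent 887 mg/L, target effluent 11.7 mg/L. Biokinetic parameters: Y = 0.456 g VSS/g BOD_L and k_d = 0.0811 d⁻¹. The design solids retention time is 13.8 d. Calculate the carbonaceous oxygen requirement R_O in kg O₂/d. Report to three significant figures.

R_O ≈ 14.3 kg O₂/d

Correct the yield for decay: Y_obs = Y/(1 + k_d θ_c) = 0.456 / (1 + 0.0811 × 13.8) = 0.456 / 2.119 = 0.2152.
ΔS = 887 − 11.7 = 875.3 mg/L, so the substrate removal rate is 23.5 × 875.3/1000 = 20.57 kg BOD_L/d.
P_X = Y_obs·Q·(S₀ − S) = 0.2152 × 20.57 = 4.426 kg VSS/d.
R_O = Q·ΔS − 1.42 P_X = 20.57 − 6.285 = 14.28 kg O₂/d.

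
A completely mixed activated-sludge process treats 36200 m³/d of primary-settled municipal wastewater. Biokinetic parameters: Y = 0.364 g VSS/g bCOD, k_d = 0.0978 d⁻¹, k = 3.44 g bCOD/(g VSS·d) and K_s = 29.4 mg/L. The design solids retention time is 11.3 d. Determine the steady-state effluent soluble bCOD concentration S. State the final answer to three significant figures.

For a completely mixed reactor with recycle the Lawrence–McCarty relation gives S = K_s·(1 + k_d·θ_c) / [θ_c·(Y·k − k_d) − 1] = 29.4 × (1 + 0.0978 × 11.3) / [11.3 × (0.364 × 3.44 − 0.0978) − 1] = 61.89 / 12.04 = 5.139 mg/L.

S ≈ 5.14 mg/L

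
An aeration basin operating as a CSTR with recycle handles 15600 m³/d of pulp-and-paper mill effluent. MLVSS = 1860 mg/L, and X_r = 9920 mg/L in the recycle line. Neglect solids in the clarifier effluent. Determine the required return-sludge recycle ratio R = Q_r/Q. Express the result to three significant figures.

R = Q_r/Q = X/(X_r − X) = 1860 / (9920 − 1860) = 0.2308.

R ≈ 0.231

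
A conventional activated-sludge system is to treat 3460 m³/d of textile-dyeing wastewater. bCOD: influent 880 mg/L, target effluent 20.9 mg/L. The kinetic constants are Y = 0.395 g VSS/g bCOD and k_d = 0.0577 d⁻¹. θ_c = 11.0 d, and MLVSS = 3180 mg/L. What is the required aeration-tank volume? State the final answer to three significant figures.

V ≈ 2480 m³

Rearranging the biomass balance for a CMAS with decay, V = Y·Q·ΔS·θ_c / [X·(1+k_d θ_c)] = 0.395 × 3460 × (880 − 20.9) × 11.0 / [3180 × (1 + 0.0577 × 11.0)] = 1.29×10^7 / 5198 = 2485 m³.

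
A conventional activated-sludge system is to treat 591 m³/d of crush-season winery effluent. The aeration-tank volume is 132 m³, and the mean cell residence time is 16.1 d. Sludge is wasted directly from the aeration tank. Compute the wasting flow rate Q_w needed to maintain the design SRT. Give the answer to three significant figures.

Q_w ≈ 8.20 m³/d

Wasting from the aeration tank: Q_w = V / θ_c = 132.0 / 16.1 = 8.199 m³/d.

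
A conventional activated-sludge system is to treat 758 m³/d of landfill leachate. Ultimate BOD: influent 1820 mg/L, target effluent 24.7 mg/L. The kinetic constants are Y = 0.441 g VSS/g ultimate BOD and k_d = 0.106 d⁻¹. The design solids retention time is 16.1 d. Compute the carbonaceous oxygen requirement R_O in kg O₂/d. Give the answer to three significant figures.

R_O ≈ 1050 kg O₂/d

Y_obs = Y / (1 + k_d θ_c) = 0.441 / (1 + 0.106 × 16.1) = 0.441 / 2.707 = 0.1629.
Substrate removed = Q·(S₀ − S) = 758 m³/d × (1820 − 24.7) g/m³ = 1.36×10^6 g/d = 1361 kg/d.
Net sludge production P_X = 0.1629 × 1361 = 221.7 kg VSS/d.
R_O = Q·(S₀ − S) − 1.42·P_X = 1361 − 1.42 × 221.7 = 1046 kg O₂/d.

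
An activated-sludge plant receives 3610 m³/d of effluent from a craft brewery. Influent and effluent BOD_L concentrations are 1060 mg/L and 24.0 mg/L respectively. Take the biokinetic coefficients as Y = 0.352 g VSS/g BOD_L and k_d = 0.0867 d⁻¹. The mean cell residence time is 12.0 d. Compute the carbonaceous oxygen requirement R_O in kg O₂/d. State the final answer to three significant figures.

Observed yield with endogenous decay: Y_obs = Y / (1 + k_d·θ_c) = 0.352 / (1 + 0.0867 × 12.0) = 0.352 / 2.040 = 0.1725 g VSS/g BOD_L.
Q·(S₀ − S) = 3610 × (1060 − 24.0) × 10⁻³ = 3740 kg/d removed.
P_X = Y_obs·Q·(S₀ − S) = 0.1725 × 3740 = 645.2 kg VSS/d.
R_O = Q·ΔS − 1.42 P_X = 3740 − 916.2 = 2824 kg O₂/d.

R_O ≈ 2820 kg O₂/d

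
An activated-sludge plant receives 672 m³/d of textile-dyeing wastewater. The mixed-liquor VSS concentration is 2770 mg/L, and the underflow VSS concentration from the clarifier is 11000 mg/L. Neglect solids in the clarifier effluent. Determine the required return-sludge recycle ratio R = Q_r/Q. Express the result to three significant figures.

Solids balance on the clarifier gives (1+R)X = R·X_r, so R = X/(X_r − X) = 2770 / (11000 − 2770) = 0.3366.

R ≈ 0.337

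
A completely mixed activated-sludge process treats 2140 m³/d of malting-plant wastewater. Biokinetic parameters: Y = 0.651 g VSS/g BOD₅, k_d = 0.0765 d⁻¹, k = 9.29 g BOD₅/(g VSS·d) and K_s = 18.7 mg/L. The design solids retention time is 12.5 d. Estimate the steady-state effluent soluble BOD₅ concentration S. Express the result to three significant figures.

For a completely mixed reactor with recycle the Lawrence–McCarty relation gives S = K_s·(1 + k_d·θ_c) / [θ_c·(Y·k − k_d) − 1] = 18.7 × (1 + 0.0765 × 12.5) / [12.5 × (0.651 × 9.29 − 0.0765) − 1] = 36.58 / 73.64 = 0.4968 mg/L.

S ≈ 0.497 mg/L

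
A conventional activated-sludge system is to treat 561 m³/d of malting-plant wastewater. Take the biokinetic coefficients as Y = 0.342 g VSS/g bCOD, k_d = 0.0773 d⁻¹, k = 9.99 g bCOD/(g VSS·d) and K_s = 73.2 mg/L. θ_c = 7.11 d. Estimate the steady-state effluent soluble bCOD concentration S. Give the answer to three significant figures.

S ≈ 4.99 mg/L

For a completely mixed reactor with recycle the Lawrence–McCarty relation gives S = K_s·(1 + k_d·θ_c) / [θ_c·(Y·k − k_d) − 1] = 73.2 × (1 + 0.0773 × 7.11) / [7.11 × (0.342 × 9.99 − 0.0773) − 1] = 113.4 / 22.74 = 4.988 mg/L.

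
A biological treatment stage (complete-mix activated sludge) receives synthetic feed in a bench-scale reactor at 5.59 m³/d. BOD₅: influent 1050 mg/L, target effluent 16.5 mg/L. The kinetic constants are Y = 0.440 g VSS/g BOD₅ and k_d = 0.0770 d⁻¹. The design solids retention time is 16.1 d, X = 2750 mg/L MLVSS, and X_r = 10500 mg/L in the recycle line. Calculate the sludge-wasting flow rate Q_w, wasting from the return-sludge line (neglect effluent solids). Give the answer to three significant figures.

Steady-state biomass mass balance: V·X·(1 + k_d·θ_c) = Y·Q·(S₀ − S)·θ_c, so V = 0.440 × 5.59 × (1050 − 16.5) × 16.1 / [2750 × (1 + 0.0770 × 16.1)] = 4.09×10^4 / 6159 = 6.645 m³.
θ_c = V·X/(Q_w·X_r) when wasting from the recycle, so Q_w = V·X/(θ_c·X_r) = 6.645 × 2750 / (16.1 × 10500) = 0.1081 m³/d.

Q_w ≈ 0.108 m³/d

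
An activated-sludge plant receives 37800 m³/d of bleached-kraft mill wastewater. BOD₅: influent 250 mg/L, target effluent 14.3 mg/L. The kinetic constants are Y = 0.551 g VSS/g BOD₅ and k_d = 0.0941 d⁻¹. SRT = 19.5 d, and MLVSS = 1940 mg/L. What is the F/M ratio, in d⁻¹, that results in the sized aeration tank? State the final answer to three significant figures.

Steady-state biomass mass balance: V·X·(1 + k_d·θ_c) = Y·Q·(S₀ − S)·θ_c, so V = 0.551 × 37800 × (250 − 14.3) × 19.5 / [1940 × (1 + 0.0941 × 19.5)] = 9.57×10^7 / 5500 = 17406 m³.
F/M = applied load / biomass = Q·S₀/(V·X) = 37800 × 250 / (17406 × 1940) = 0.2799 d⁻¹.

F/M ≈ 0.280 d⁻¹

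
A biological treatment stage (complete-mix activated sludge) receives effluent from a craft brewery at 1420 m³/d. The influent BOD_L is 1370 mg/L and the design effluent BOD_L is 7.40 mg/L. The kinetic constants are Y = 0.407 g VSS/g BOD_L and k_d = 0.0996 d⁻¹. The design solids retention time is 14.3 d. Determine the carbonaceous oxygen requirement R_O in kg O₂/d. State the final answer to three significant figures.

R_O ≈ 1470 kg O₂/d

Y_obs = Y / (1 + k_d θ_c) = 0.407 / (1 + 0.0996 × 14.3) = 0.407 / 2.424 = 0.1679.
Q·(S₀ − S) = 1420 × (1370 − 7.40) × 10⁻³ = 1935 kg/d removed.
P_X = Y_obs·Q·(S₀ − S) = 0.1679 × 1935 = 324.8 kg VSS/d.
R_O = Q·(S₀ − S) − 1.42·P_X = 1935 − 1.42 × 324.8 = 1474 kg O₂/d.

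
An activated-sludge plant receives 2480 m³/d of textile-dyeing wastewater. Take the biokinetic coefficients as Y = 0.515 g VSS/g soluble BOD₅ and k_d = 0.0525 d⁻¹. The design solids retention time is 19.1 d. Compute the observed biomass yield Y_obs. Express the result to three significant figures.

Y_obs ≈ 0.257 g VSS/g soluble BOD₅

The observed yield is Y_obs = Y/(1 + k_d·θ_c) = 0.515 / (1 + 0.0525 × 19.1) = 0.515 / 2.003 = 0.2571 g VSS per g soluble BOD₅ removed.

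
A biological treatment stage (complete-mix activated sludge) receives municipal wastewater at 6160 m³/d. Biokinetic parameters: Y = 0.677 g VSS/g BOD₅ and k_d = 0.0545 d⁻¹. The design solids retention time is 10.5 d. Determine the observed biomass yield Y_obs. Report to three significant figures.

The observed yield is Y_obs = Y/(1 + k_d·θ_c) = 0.677 / (1 + 0.0545 × 10.5) = 0.677 / 1.572 = 0.4306 g VSS per g BOD₅ removed.

Y_obs ≈ 0.431 g VSS/g BOD₅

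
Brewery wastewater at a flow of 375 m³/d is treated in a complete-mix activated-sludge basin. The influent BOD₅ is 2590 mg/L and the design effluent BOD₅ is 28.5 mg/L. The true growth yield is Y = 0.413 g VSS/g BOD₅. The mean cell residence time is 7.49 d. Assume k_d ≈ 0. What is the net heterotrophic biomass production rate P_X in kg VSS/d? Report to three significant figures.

P_X ≈ 397 kg VSS/d

Since k_d ≈ 0, Y_obs = Y = 0.413 g VSS/g BOD₅.
ΔS = 2590 − 28.5 = 2562 mg/L, so the substrate removal rate is 375 × 2562/1000 = 960.6 kg BOD₅/d.
So the net sludge growth is P_X = 0.4130 × 960.6 = 396.7 kg VSS/d.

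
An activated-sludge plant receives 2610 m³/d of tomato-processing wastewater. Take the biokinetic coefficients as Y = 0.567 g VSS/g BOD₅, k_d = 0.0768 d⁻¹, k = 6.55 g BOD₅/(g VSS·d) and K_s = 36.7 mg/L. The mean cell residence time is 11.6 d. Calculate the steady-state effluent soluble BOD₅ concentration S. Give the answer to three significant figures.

S ≈ 1.68 mg/L

For a completely mixed reactor with recycle the Lawrence–McCarty relation gives S = K_s·(1 + k_d·θ_c) / [θ_c·(Y·k − k_d) − 1] = 36.7 × (1 + 0.0768 × 11.6) / [11.6 × (0.567 × 6.55 − 0.0768) − 1] = 69.40 / 41.19 = 1.685 mg/L.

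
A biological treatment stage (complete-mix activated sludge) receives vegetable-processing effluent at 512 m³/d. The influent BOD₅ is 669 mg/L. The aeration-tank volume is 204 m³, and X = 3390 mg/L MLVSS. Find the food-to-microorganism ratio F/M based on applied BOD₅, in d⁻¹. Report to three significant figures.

Food-to-microorganism ratio F/M = Q S₀ / (V X) = 512 × 669 / (204.0 × 3390) = 0.4953 d⁻¹.

F/M ≈ 0.495 d⁻¹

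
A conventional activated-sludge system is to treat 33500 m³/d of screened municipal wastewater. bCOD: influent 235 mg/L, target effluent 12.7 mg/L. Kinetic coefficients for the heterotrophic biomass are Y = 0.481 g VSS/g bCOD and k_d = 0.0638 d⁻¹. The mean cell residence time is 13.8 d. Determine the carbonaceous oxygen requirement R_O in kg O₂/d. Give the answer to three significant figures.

Correct the yield for decay: Y_obs = Y/(1 + k_d θ_c) = 0.481 / (1 + 0.0638 × 13.8) = 0.481 / 1.880 = 0.2558.
Substrate removed = Q·(S₀ − S) = 33500 m³/d × (235 − 12.7) g/m³ = 7.45×10^6 g/d = 7447 kg/d.
P_X = Y_obs·Q·(S₀ − S) = 0.2558 × 7447 = 1905 kg VSS/d.
Carbonaceous O₂ demand = substrate oxidised − cell-mass equivalent = 7447 − 1.42 × 1905 = 4742 kg O₂/d.

R_O ≈ 4740 kg O₂/d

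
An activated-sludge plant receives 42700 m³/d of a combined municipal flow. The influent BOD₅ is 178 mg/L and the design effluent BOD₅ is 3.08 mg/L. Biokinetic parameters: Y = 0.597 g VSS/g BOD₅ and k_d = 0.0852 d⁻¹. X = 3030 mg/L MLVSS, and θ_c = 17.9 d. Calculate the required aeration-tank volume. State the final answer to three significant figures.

V ≈ 10400 m³

Steady-state biomass mass balance: V·X·(1 + k_d·θ_c) = Y·Q·(S₀ − S)·θ_c, so V = 0.597 × 42700 × (178 − 3.08) × 17.9 / [3030 × (1 + 0.0852 × 17.9)] = 7.98×10^7 / 7651 = 10432 m³.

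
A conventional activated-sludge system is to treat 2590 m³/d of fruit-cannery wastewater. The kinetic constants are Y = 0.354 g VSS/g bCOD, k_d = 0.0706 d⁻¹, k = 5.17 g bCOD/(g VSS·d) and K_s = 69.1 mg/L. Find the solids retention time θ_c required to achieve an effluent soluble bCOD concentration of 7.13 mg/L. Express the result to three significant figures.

Specific growth rate at S = 7.13 mg/L: μ = YkS/(K_s+S) = 0.354·5.17·7.13/(69.1+7.13) = 0.1712 d⁻¹.
Then 1/θ_c = μ − k_d = 0.1712 − 0.0706 = 0.1006 d⁻¹, giving θ_c = 9.942 d.

θ_c ≈ 9.94 d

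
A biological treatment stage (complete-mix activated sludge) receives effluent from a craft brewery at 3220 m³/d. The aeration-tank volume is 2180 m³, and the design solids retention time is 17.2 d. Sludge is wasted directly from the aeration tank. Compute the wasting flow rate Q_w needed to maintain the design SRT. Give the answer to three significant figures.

Q_w ≈ 127 m³/d

For wasting at MLVSS concentration, Q_w = V/θ_c = 2180/17.2 = 126.7 m³/d.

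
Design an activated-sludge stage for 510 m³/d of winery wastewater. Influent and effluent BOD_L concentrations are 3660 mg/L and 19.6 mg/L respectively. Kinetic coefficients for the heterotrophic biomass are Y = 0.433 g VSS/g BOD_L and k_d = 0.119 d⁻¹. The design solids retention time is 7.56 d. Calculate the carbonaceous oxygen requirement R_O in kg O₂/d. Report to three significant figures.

Y_obs = Y / (1 + k_d θ_c) = 0.433 / (1 + 0.119 × 7.56) = 0.433 / 1.900 = 0.2279.
ΔS = 3660 − 19.6 = 3640 mg/L, so the substrate removal rate is 510 × 3640/1000 = 1857 kg BOD_L/d.
Net sludge production P_X = 0.2279 × 1857 = 423.2 kg VSS/d.
R_O = Q·ΔS − 1.42 P_X = 1857 − 600.9 = 1256 kg O₂/d.

R_O ≈ 1260 kg O₂/d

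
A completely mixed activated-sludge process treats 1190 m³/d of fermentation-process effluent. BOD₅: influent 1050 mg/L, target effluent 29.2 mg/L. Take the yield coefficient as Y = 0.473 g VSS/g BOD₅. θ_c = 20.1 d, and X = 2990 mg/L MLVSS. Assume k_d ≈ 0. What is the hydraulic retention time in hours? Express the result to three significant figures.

τ ≈ 77.9 h

V·X = Y·Q·ΔS·θ_c gives V = 0.473 × 1190 × (1050 − 29.2) × 20.1 / 2990 = 3863 m³.
τ = V/Q = 3863/1190 = 3.246 d, or 77.90 h.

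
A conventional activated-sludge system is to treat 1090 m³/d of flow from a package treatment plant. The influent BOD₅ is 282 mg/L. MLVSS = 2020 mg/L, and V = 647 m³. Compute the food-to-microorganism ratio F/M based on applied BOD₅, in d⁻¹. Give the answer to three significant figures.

F/M ≈ 0.235 d⁻¹

F/M = Q·S₀ / (V·X) = 1090 × 282 / (647.0 × 2020) = 0.2352 g BOD₅·(g VSS·d)⁻¹.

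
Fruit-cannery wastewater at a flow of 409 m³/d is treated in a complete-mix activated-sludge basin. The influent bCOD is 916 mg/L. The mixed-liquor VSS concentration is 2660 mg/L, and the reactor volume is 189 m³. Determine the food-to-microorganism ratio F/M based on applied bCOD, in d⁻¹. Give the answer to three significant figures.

F/M ≈ 0.745 d⁻¹

Food-to-microorganism ratio F/M = Q S₀ / (V X) = 409 × 916 / (189.0 × 2660) = 0.7452 d⁻¹.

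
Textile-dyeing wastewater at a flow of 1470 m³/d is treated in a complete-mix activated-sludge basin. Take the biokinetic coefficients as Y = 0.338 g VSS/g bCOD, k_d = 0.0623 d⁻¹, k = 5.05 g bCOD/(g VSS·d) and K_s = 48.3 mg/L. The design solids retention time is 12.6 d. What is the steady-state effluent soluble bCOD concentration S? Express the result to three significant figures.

From the Monod/SRT balance for a CMAS, S = K_s·(1+k_d θ_c)/[θ_c·(Y k − k_d) − 1] = 48.3 × (1 + 0.0623 × 12.6) / [12.6 × (0.338 × 5.05 − 0.0623) − 1] = 86.21 / 19.72 = 4.371 mg/L.

S ≈ 4.37 mg/L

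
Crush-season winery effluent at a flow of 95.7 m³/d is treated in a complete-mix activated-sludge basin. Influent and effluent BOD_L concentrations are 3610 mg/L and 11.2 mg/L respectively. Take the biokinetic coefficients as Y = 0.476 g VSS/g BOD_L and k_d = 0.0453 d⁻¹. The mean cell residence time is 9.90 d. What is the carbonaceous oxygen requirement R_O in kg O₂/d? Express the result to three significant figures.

R_O ≈ 184 kg O₂/d

Y_obs = Y / (1 + k_d θ_c) = 0.476 / (1 + 0.0453 × 9.90) = 0.476 / 1.448 = 0.3286.
Q·(S₀ − S) = 95.7 × (3610 − 11.2) × 10⁻³ = 344.4 kg/d removed.
Net sludge production P_X = 0.3286 × 344.4 = 113.2 kg VSS/d.
Carbonaceous O₂ demand = substrate oxidised − cell-mass equivalent = 344.4 − 1.42 × 113.2 = 183.7 kg O₂/d.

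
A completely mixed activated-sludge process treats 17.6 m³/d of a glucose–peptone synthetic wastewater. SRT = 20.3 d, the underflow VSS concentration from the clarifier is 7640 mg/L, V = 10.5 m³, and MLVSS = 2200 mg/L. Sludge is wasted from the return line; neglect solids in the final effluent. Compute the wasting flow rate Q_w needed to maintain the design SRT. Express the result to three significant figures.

Q_w = (V·X)/(θ_c X_r) = 10.50 × 2200 / (20.3 × 7640) = 0.1489 m³/d.

Q_w ≈ 0.149 m³/d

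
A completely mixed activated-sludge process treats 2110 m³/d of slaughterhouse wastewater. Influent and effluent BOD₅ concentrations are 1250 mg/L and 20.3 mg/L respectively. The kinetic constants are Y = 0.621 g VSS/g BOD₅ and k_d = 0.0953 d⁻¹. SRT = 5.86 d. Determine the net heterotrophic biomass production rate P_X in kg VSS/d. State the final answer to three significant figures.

P_X ≈ 1030 kg VSS/d

Correct the yield for decay: Y_obs = Y/(1 + k_d θ_c) = 0.621 / (1 + 0.0953 × 5.86) = 0.621 / 1.558 = 0.3985.
Q·(S₀ − S) = 2110 × (1250 − 20.3) × 10⁻³ = 2595 kg/d removed.
So the net sludge growth is P_X = 0.3985 × 2595 = 1034 kg VSS/d.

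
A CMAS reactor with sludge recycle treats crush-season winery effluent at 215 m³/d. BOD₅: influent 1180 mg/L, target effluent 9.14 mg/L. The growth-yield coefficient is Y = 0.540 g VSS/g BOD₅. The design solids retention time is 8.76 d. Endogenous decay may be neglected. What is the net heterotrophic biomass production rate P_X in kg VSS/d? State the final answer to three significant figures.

P_X ≈ 136 kg VSS/d

Since k_d ≈ 0, Y_obs = Y = 0.540 g VSS/g BOD₅.
Substrate removed = Q·(S₀ − S) = 215 m³/d × (1180 − 9.14) g/m³ = 2.52×10^5 g/d = 251.7 kg/d.
P_X = Y_obs · Q(S₀ − S) = 0.5400 × 251.7 = 135.9 kg VSS/d.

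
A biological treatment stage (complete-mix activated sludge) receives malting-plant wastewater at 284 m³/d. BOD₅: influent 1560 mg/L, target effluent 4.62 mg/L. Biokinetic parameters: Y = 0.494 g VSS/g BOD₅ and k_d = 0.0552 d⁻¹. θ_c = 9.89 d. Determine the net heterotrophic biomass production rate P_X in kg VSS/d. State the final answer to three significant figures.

Correct the yield for decay: Y_obs = Y/(1 + k_d θ_c) = 0.494 / (1 + 0.0552 × 9.89) = 0.494 / 1.546 = 0.3195.
Substrate removed = Q·(S₀ − S) = 284 m³/d × (1560 − 4.62) g/m³ = 4.42×10^5 g/d = 441.7 kg/d.
Net biomass production P_X = Y_obs × Q·(S₀ − S) = 0.3195 × 441.7 = 141.2 kg VSS/d.

P_X ≈ 141 kg VSS/d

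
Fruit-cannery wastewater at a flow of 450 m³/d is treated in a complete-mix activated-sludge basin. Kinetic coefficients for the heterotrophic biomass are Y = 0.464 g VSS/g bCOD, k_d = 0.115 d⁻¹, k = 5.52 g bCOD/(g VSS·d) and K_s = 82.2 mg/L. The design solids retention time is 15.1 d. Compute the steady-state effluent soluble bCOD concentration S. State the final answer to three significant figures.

S ≈ 6.26 mg/L

For a completely mixed reactor with recycle the Lawrence–McCarty relation gives S = K_s·(1 + k_d·θ_c) / [θ_c·(Y·k − k_d) − 1] = 82.2 × (1 + 0.115 × 15.1) / [15.1 × (0.464 × 5.52 − 0.115) − 1] = 224.9 / 35.94 = 6.259 mg/L.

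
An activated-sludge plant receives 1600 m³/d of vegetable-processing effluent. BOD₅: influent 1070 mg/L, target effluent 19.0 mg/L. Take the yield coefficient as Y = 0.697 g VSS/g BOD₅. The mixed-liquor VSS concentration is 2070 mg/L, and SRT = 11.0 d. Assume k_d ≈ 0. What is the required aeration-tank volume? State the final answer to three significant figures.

V ≈ 6230 m³

With k_d = 0 the design equation reduces to V = Y Q (S₀−S) θ_c / X = 0.697 × 1600 × (1070 − 19.0) × 11.0 / 2070 = 6228 m³.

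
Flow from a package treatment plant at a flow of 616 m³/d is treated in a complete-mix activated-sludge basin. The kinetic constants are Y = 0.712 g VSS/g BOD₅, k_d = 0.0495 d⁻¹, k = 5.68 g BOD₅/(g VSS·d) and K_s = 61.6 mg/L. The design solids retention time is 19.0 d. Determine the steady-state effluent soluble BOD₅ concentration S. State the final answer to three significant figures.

S ≈ 1.60 mg/L

Effluent substrate depends only on kinetics and SRT: S = K_s(1 + k_d θ_c) / [θ_c(Yk − k_d) − 1] = 61.6 × (1 + 0.0495 × 19.0) / [19.0 × (0.712 × 5.68 − 0.0495) − 1] = 119.5 / 74.90 = 1.596 mg/L.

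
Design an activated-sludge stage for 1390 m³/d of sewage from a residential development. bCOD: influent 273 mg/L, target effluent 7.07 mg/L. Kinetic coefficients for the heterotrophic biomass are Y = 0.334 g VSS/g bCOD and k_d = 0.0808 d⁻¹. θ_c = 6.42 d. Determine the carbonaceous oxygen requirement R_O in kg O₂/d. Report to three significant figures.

The observed yield is Y_obs = Y/(1 + k_d·θ_c) = 0.334 / (1 + 0.0808 × 6.42) = 0.334 / 1.519 = 0.2199 g VSS per g bCOD removed.
Substrate removed = Q·(S₀ − S) = 1390 m³/d × (273 − 7.07) g/m³ = 3.7×10^5 g/d = 369.6 kg/d.
Net sludge production P_X = 0.2199 × 369.6 = 81.29 kg VSS/d.
Carbonaceous O₂ demand = substrate oxidised − cell-mass equivalent = 369.6 − 1.42 × 81.29 = 254.2 kg O₂/d.

R_O ≈ 254 kg O₂/d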